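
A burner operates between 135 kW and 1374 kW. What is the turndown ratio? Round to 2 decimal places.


TDR = Q_max / Q_min
TDR = 1374 / 135 = 10.18


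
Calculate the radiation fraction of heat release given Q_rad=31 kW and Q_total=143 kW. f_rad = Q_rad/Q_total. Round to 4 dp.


f_rad = Q_rad / Q_total
f_rad = 31 / 143 = 0.2168


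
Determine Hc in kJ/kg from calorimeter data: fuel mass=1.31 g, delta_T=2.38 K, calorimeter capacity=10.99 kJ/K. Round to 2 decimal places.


Hc = C_cal * delta_T / m_fuel
Q_released = 10.99 * 2.38 = 26.1562 kJ
m_fuel = 1.31 g = 1.31/1000 kg = 0.001310 kg
Hc = 26.1562 / 0.001310 = 19966.56 kJ/kg


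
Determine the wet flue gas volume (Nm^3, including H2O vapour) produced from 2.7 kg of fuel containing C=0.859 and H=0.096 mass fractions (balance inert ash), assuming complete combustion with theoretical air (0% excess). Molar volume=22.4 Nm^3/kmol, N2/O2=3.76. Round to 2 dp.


Per kg fuel: CO2 = (C/12 kmol)*22.4 = (0.859/12)*22.4 = 1.60347 Nm^3
Per kg fuel: H2O = (H/2 kmol)*22.4 = (0.096/2)*22.4 = 1.07520 Nm^3
O2 needed per kg fuel = C/12 + H/4 = 0.859/12 + 0.096/4 = 0.09558333 kmol
Per kg fuel: N2 = O2*3.76*22.4 = 0.09558333*3.76*22.4 = 8.05041 Nm^3
Total per kg = 1.60347 + 1.07520 + 8.05041 = 10.72908 Nm^3
Total = 10.72908 * 2.7 = 28.97 Nm^3


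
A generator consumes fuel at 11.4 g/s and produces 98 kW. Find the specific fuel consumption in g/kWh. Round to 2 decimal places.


SFC = (mf / BP) * 3600
Rate = 11.4 / 98 = 0.116327 g/(s*kW)
SFC = 0.116327 * 3600 = 418.78 g/kWh


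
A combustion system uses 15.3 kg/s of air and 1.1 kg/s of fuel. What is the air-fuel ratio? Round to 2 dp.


AFR = m_air / m_fuel
AFR = 15.3 / 1.1 = 13.91


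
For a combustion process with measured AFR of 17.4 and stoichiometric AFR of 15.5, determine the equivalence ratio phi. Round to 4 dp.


phi = AFR_stoich / AFR_actual
phi = 15.5 / 17.4 = 0.8908


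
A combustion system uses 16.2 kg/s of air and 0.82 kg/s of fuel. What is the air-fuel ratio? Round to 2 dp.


AFR = m_air / m_fuel
AFR = 16.2 / 0.82 = 19.76


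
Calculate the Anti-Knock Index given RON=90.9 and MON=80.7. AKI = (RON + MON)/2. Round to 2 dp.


AKI = (RON + MON) / 2
AKI = (90.9 + 80.7) / 2
AKI = 171.6 / 2 = 85.80


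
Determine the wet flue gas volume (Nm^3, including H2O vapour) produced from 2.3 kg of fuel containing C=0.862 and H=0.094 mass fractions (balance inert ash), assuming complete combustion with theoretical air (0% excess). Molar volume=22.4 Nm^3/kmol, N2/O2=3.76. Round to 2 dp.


Per kg fuel: CO2 = (C/12 kmol)*22.4 = (0.862/12)*22.4 = 1.60907 Nm^3
Per kg fuel: H2O = (H/2 kmol)*22.4 = (0.094/2)*22.4 = 1.05280 Nm^3
O2 needed per kg fuel = C/12 + H/4 = 0.862/12 + 0.094/4 = 0.09533333 kmol
Per kg fuel: N2 = O2*3.76*22.4 = 0.09533333*3.76*22.4 = 8.02935 Nm^3
Total per kg = 1.60907 + 1.05280 + 8.02935 = 10.69122 Nm^3
Total = 10.69122 * 2.3 = 24.59 Nm^3


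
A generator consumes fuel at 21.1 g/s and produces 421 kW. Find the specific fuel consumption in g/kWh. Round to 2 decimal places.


SFC = (mf / BP) * 3600
Rate = 21.1 / 421 = 0.050119 g/(s*kW)
SFC = 0.050119 * 3600 = 180.43 g/kWh


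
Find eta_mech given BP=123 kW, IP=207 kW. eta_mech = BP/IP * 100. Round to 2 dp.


eta_mech = (BP / IP) * 100
Ratio = 123 / 207 = 0.5942
eta_mech = 0.5942 * 100 = 59.42%


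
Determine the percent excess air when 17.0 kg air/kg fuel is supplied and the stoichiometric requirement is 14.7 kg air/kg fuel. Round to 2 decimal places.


Excess air = actual - stoichiometric = 17.0 - 14.7 = 2.30 kg/kg fuel
Excess air % = (excess / stoich) * 100 = (2.30 / 14.7) * 100 = 15.65%


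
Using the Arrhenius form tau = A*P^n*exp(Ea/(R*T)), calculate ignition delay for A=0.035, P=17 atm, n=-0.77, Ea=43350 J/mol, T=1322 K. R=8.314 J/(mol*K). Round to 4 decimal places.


tau = A * P^n * exp(Ea/(R*T))
P^n = 17^(-0.77) = 0.11286371
Ea/(R*T) = 43350/(8.314*1322) = 3.944097
exp(Ea/(R*T)) = 51.629714
tau = 0.035 * 0.11286371 * 51.629714 = 0.2039 ms


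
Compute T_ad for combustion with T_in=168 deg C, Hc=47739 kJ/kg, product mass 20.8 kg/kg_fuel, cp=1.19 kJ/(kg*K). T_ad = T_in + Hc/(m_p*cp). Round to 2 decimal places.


T_ad = T_in + Hc / (m_p * cp)
Denominator = 20.8 * 1.19 = 24.7520
Temperature rise = 47739 / 24.7520 = 1928.69 K
T_ad = 168 + 1928.69 = 2096.69 deg C


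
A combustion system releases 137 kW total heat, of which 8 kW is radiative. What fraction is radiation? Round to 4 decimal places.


f_rad = Q_rad / Q_total
f_rad = 8 / 137 = 0.0584


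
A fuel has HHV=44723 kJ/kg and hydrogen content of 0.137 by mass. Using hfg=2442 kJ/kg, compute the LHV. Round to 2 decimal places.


LHV = HHV - hfg * 9 * H
Water correction = 2442 * 9 * 0.137 = 3010.986 kJ/kg
LHV = 44723 - 3010.986 = 41712.01 kJ/kg


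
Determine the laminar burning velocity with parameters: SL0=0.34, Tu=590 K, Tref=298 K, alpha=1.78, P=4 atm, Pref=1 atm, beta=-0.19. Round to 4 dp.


SL = SL0 * (Tu/Tref)^alpha * (P/Pref)^beta
T ratio = 590/298 = 1.97986577
(T ratio)^alpha = 1.97986577^1.78 = 3.372963
(P/Pref)^beta = 4^(-0.19) = 0.768438
SL = 0.34 * 3.372963 * 0.768438 = 0.8813 m/s


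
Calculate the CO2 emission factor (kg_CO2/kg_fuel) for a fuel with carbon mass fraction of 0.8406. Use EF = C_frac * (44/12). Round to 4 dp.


EF = C_frac * (M_CO2 / M_C)
EF = 0.8406 * (44/12)
EF = 0.8406 * 3.666667 = 3.0822 kg_CO2/kg_fuel


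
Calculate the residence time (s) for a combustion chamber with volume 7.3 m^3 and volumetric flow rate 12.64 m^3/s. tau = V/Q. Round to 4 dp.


tau = V / Q_flow
tau = 7.3 / 12.64 = 0.5775 s


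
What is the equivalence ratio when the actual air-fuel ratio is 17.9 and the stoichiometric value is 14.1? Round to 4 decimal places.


phi = AFR_stoich / AFR_actual
phi = 14.1 / 17.9 = 0.7877


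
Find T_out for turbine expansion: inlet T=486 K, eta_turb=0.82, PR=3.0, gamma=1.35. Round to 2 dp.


T_out = T_in * (1 - eta * (1 - PR^(-(gamma-1)/gamma)))
Exponent = -(1.35-1)/1.35 = -0.25925926
PR^exp = 3.0^(-0.25925926) = 0.75214556
Factor = 1 - 0.82*(1 - 0.75214556) = 0.79675936
T_out = 486 * 0.79675936 = 387.23 K


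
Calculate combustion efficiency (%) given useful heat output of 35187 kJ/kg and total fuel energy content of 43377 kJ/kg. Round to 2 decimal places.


Efficiency = (Q_useful / Q_fuel) * 100
Efficiency = (35187 / 43377) * 100
Efficiency = 0.8112 * 100 = 81.12%


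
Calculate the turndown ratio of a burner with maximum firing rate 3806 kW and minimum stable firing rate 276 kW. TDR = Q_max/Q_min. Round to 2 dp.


TDR = Q_max / Q_min
TDR = 3806 / 276 = 13.79


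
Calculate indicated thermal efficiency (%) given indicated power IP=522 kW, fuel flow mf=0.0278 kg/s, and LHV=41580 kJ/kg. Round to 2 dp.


eta_ith = (IP / (mf * LHV)) * 100
Denominator = 0.0278 * 41580 = 1155.9240 kW
eta_ith = (522 / 1155.9240) * 100 = 45.16%


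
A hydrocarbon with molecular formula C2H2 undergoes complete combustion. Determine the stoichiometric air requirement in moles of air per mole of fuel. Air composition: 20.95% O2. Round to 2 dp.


Balanced combustion: C2H2 + 2.5 O2 -> 2 CO2 + 1 H2O
O2 needed = C + H/4 = 2 + 2/4 = 2.50 moles
Air moles = O2 / 0.2095 = 2.50 / 0.2095 = 11.93 moles air


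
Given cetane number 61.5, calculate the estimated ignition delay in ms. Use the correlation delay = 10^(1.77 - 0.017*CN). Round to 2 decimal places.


delay = 10^(1.77 - 0.017*CN)
Exponent = 1.77 - 0.017*61.5 = 0.7245
delay = 10^0.7245 = 5.30 ms


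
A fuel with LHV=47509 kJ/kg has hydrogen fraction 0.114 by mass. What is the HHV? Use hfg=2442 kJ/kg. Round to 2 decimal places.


HHV = LHV + hfg * 9 * H
Water addition = 2442 * 9 * 0.114 = 2505.492 kJ/kg
HHV = 47509 + 2505.492 = 50014.49 kJ/kg


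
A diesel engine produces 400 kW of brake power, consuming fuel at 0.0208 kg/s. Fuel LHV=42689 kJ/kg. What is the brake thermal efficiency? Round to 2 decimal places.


eta_BTE = (BP / (mf * LHV)) * 100
Denominator = 0.0208 * 42689 = 887.9312 kW
eta_BTE = (400 / 887.9312) * 100 = 45.05%


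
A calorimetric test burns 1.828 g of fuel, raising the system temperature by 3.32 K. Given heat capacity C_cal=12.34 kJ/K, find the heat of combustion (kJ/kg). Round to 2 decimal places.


Hc = C_cal * delta_T / m_fuel
Q_released = 12.34 * 3.32 = 40.9688 kJ
m_fuel = 1.828 g = 1.828/1000 kg = 0.001828 kg
Hc = 40.9688 / 0.001828 = 22411.82 kJ/kg


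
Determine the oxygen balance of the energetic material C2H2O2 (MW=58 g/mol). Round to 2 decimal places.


OB = -1600 * (2C + H/2 - O) / MW
Inner = 2*2 + 2/2 - 2 = 3.00
OB = -1600 * 3.00 / 58 = -82.76%


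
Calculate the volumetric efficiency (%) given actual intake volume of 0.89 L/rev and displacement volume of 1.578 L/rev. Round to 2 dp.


eta_v = (V_actual / V_disp) * 100
Ratio = 0.89 / 1.578 = 0.5640
eta_v = 0.5640 * 100 = 56.40%


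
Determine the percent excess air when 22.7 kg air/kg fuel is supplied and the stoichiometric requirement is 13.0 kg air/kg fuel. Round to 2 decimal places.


Excess air = actual - stoichiometric = 22.7 - 13.0 = 9.70 kg/kg fuel
Excess air % = (excess / stoich) * 100 = (9.70 / 13.0) * 100 = 74.62%


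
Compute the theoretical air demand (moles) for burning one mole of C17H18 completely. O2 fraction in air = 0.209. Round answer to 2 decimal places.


Balanced combustion: C17H18 + 21.5 O2 -> 17 CO2 + 9 H2O
O2 needed = C + H/4 = 17 + 18/4 = 21.50 moles
Air moles = O2 / 0.209 = 21.50 / 0.209 = 102.87 moles air


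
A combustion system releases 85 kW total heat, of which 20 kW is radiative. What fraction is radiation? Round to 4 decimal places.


f_rad = Q_rad / Q_total
f_rad = 20 / 85 = 0.2353


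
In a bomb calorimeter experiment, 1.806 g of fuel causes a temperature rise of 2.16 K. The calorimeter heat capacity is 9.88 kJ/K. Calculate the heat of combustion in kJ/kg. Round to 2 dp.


Hc = C_cal * delta_T / m_fuel
Q_released = 9.88 * 2.16 = 21.3408 kJ
m_fuel = 1.806 g = 1.806/1000 kg = 0.001806 kg
Hc = 21.3408 / 0.001806 = 11816.61 kJ/kg


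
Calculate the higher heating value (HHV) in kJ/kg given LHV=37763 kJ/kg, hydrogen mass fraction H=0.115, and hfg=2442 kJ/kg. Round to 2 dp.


HHV = LHV + hfg * 9 * H
Water addition = 2442 * 9 * 0.115 = 2527.470 kJ/kg
HHV = 37763 + 2527.470 = 40290.47 kJ/kg


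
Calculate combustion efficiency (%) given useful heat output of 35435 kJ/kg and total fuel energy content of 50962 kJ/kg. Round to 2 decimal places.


Efficiency = (Q_useful / Q_fuel) * 100
Efficiency = (35435 / 50962) * 100
Efficiency = 0.6953 * 100 = 69.53%


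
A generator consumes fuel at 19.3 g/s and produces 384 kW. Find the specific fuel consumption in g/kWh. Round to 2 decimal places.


SFC = (mf / BP) * 3600
Rate = 19.3 / 384 = 0.050260 g/(s*kW)
SFC = 0.050260 * 3600 = 180.94 g/kWh


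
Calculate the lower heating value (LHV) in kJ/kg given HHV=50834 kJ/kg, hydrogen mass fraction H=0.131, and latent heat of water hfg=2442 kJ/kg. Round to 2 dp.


LHV = HHV - hfg * 9 * H
Water correction = 2442 * 9 * 0.131 = 2879.118 kJ/kg
LHV = 50834 - 2879.118 = 47954.88 kJ/kg


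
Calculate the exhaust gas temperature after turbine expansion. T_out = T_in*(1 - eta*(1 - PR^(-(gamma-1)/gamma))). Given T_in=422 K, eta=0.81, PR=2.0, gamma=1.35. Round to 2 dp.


T_out = T_in * (1 - eta * (1 - PR^(-(gamma-1)/gamma)))
Exponent = -(1.35-1)/1.35 = -0.25925926
PR^exp = 2.0^(-0.25925926) = 0.83551680
Factor = 1 - 0.81*(1 - 0.83551680) = 0.86676861
T_out = 422 * 0.86676861 = 365.78 K


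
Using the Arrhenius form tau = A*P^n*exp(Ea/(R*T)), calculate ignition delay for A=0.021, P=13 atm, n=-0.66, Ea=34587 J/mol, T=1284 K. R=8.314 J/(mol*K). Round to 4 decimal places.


tau = A * P^n * exp(Ea/(R*T))
P^n = 13^(-0.66) = 0.18399134
Ea/(R*T) = 34587/(8.314*1284) = 3.239947
exp(Ea/(R*T)) = 25.532358
tau = 0.021 * 0.18399134 * 25.532358 = 0.0987 ms


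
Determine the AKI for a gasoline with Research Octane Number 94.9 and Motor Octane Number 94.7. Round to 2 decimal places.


AKI = (RON + MON) / 2
AKI = (94.9 + 94.7) / 2
AKI = 189.6 / 2 = 94.80


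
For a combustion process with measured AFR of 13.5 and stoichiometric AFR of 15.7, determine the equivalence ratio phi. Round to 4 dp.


phi = AFR_stoich / AFR_actual
phi = 15.7 / 13.5 = 1.1630


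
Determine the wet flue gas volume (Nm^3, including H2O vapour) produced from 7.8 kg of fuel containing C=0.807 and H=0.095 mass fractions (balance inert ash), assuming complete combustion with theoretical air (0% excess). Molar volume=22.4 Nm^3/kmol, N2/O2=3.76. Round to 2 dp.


Per kg fuel: CO2 = (C/12 kmol)*22.4 = (0.807/12)*22.4 = 1.50640 Nm^3
Per kg fuel: H2O = (H/2 kmol)*22.4 = (0.095/2)*22.4 = 1.06400 Nm^3
O2 needed per kg fuel = C/12 + H/4 = 0.807/12 + 0.095/4 = 0.09100000 kmol
Per kg fuel: N2 = O2*3.76*22.4 = 0.09100000*3.76*22.4 = 7.66438 Nm^3
Total per kg = 1.50640 + 1.06400 + 7.66438 = 10.23478 Nm^3
Total = 10.23478 * 7.8 = 79.83 Nm^3


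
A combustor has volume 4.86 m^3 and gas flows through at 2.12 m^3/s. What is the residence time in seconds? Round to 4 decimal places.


tau = V / Q_flow
tau = 4.86 / 2.12 = 2.2925 s


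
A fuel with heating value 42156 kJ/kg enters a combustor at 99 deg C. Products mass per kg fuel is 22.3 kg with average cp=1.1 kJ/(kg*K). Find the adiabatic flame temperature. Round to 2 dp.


T_ad = T_in + Hc / (m_p * cp)
Denominator = 22.3 * 1.1 = 24.5300
Temperature rise = 42156 / 24.5300 = 1718.55 K
T_ad = 99 + 1718.55 = 1817.55 deg C


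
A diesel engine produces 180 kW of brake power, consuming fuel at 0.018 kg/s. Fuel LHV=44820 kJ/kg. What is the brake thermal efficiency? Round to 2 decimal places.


eta_BTE = (BP / (mf * LHV)) * 100
Denominator = 0.018 * 44820 = 806.7600 kW
eta_BTE = (180 / 806.7600) * 100 = 22.31%


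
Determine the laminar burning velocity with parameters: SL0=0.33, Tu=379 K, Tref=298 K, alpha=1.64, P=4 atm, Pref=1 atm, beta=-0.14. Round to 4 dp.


SL = SL0 * (Tu/Tref)^alpha * (P/Pref)^beta
T ratio = 379/298 = 1.27181208
(T ratio)^alpha = 1.27181208^1.64 = 1.483384
(P/Pref)^beta = 4^(-0.14) = 0.823591
SL = 0.33 * 1.483384 * 0.823591 = 0.4032 m/s


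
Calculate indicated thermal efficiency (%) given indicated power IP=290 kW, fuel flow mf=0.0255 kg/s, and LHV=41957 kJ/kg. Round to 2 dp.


eta_ith = (IP / (mf * LHV)) * 100
Denominator = 0.0255 * 41957 = 1069.9035 kW
eta_ith = (290 / 1069.9035) * 100 = 27.11%


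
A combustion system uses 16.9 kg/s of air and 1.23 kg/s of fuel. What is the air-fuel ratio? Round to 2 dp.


AFR = m_air / m_fuel
AFR = 16.9 / 1.23 = 13.74


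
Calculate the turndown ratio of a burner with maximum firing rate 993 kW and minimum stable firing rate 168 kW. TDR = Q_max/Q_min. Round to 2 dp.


TDR = Q_max / Q_min
TDR = 993 / 168 = 5.91


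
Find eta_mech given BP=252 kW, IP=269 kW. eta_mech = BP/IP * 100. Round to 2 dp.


eta_mech = (BP / IP) * 100
Ratio = 252 / 269 = 0.9368
eta_mech = 0.9368 * 100 = 93.68%


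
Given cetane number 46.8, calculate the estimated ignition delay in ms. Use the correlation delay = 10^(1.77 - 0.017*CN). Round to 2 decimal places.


delay = 10^(1.77 - 0.017*CN)
Exponent = 1.77 - 0.017*46.8 = 0.9744
delay = 10^0.9744 = 9.43 ms


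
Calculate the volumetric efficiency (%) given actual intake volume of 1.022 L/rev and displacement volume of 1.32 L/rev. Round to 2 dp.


eta_v = (V_actual / V_disp) * 100
Ratio = 1.022 / 1.32 = 0.7742
eta_v = 0.7742 * 100 = 77.42%


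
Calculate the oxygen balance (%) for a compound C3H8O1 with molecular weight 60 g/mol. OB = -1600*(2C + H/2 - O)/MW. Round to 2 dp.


OB = -1600 * (2C + H/2 - O) / MW
Inner = 2*3 + 8/2 - 1 = 9.00
OB = -1600 * 9.00 / 60 = -240.00%


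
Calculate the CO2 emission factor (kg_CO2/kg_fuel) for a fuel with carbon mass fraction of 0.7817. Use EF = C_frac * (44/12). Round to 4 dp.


EF = C_frac * (M_CO2 / M_C)
EF = 0.7817 * (44/12)
EF = 0.7817 * 3.666667 = 2.8662 kg_CO2/kg_fuel


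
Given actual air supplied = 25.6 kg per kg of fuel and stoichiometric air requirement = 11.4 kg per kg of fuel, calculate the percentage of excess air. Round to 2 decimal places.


Excess air = actual - stoichiometric = 25.6 - 11.4 = 14.20 kg/kg fuel
Excess air % = (excess / stoich) * 100 = (14.20 / 11.4) * 100 = 124.56%


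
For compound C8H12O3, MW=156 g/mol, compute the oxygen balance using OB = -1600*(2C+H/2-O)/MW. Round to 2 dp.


OB = -1600 * (2C + H/2 - O) / MW
Inner = 2*8 + 12/2 - 3 = 19.00
OB = -1600 * 19.00 / 156 = -194.87%


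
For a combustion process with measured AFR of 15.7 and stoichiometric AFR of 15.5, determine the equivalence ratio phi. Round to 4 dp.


phi = AFR_stoich / AFR_actual
phi = 15.5 / 15.7 = 0.9873


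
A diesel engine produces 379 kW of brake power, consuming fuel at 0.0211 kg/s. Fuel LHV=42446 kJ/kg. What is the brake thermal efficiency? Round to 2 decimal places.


eta_BTE = (BP / (mf * LHV)) * 100
Denominator = 0.0211 * 42446 = 895.6106 kW
eta_BTE = (379 / 895.6106) * 100 = 42.32%


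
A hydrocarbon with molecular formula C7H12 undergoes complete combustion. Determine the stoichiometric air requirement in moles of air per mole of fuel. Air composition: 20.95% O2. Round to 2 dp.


Balanced combustion: C7H12 + 10 O2 -> 7 CO2 + 6 H2O
O2 needed = C + H/4 = 7 + 12/4 = 10.00 moles
Air moles = O2 / 0.2095 = 10.00 / 0.2095 = 47.73 moles air


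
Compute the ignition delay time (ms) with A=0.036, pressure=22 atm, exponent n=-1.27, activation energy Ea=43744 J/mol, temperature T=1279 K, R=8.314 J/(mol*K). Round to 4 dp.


tau = A * P^n * exp(Ea/(R*T))
P^n = 22^(-1.27) = 0.01972982
Ea/(R*T) = 43744/(8.314*1279) = 4.113750
exp(Ea/(R*T)) = 61.175716
tau = 0.036 * 0.01972982 * 61.175716 = 0.0435 ms


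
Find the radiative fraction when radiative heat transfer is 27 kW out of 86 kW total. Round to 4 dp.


f_rad = Q_rad / Q_total
f_rad = 27 / 86 = 0.3140


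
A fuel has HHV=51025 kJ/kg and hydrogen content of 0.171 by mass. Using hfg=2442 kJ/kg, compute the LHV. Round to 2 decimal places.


LHV = HHV - hfg * 9 * H
Water correction = 2442 * 9 * 0.171 = 3758.238 kJ/kg
LHV = 51025 - 3758.238 = 47266.76 kJ/kg


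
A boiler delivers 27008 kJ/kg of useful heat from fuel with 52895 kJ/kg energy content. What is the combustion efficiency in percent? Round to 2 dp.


Efficiency = (Q_useful / Q_fuel) * 100
Efficiency = (27008 / 52895) * 100
Efficiency = 0.5106 * 100 = 51.06%


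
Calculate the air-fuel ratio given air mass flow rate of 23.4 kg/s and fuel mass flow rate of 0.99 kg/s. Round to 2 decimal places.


AFR = m_air / m_fuel
AFR = 23.4 / 0.99 = 23.64


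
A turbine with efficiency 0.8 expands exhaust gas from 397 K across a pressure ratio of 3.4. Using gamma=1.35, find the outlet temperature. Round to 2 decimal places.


T_out = T_in * (1 - eta * (1 - PR^(-(gamma-1)/gamma)))
Exponent = -(1.35-1)/1.35 = -0.25925926
PR^exp = 3.4^(-0.25925926) = 0.72813041
Factor = 1 - 0.8*(1 - 0.72813041) = 0.78250433
T_out = 397 * 0.78250433 = 310.65 K


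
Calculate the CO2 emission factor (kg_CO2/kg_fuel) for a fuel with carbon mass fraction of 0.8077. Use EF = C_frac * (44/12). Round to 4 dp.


EF = C_frac * (M_CO2 / M_C)
EF = 0.8077 * (44/12)
EF = 0.8077 * 3.666667 = 2.9616 kg_CO2/kg_fuel


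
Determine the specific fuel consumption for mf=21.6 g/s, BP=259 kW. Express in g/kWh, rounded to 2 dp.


SFC = (mf / BP) * 3600
Rate = 21.6 / 259 = 0.083398 g/(s*kW)
SFC = 0.083398 * 3600 = 300.23 g/kWh


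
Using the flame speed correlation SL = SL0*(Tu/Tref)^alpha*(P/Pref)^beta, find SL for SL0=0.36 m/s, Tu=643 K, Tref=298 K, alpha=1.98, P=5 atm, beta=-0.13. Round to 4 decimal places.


SL = SL0 * (Tu/Tref)^alpha * (P/Pref)^beta
T ratio = 643/298 = 2.15771812
(T ratio)^alpha = 2.15771812^1.98 = 4.584685
(P/Pref)^beta = 5^(-0.13) = 0.811211
SL = 0.36 * 4.584685 * 0.811211 = 1.3389 m/s


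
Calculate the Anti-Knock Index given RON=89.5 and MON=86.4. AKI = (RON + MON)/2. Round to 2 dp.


AKI = (RON + MON) / 2
AKI = (89.5 + 86.4) / 2
AKI = 175.9 / 2 = 87.95


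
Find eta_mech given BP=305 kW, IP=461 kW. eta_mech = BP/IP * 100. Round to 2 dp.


eta_mech = (BP / IP) * 100
Ratio = 305 / 461 = 0.6616
eta_mech = 0.6616 * 100 = 66.16%


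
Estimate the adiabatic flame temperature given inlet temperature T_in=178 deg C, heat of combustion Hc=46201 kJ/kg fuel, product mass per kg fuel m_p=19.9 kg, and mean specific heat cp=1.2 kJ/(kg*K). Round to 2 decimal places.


T_ad = T_in + Hc / (m_p * cp)
Denominator = 19.9 * 1.2 = 23.8800
Temperature rise = 46201 / 23.8800 = 1934.72 K
T_ad = 178 + 1934.72 = 2112.72 deg C


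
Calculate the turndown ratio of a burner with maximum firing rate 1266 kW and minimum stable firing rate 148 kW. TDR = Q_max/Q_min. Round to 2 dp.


TDR = Q_max / Q_min
TDR = 1266 / 148 = 8.55


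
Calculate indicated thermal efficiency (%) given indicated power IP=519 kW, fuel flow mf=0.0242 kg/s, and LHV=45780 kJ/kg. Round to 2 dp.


eta_ith = (IP / (mf * LHV)) * 100
Denominator = 0.0242 * 45780 = 1107.8760 kW
eta_ith = (519 / 1107.8760) * 100 = 46.85%


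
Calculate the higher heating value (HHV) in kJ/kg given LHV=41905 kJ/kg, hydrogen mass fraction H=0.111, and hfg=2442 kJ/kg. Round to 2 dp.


HHV = LHV + hfg * 9 * H
Water addition = 2442 * 9 * 0.111 = 2439.558 kJ/kg
HHV = 41905 + 2439.558 = 44344.56 kJ/kg


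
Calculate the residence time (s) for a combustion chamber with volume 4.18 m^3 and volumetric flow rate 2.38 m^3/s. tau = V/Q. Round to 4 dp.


tau = V / Q_flow
tau = 4.18 / 2.38 = 1.7563 s


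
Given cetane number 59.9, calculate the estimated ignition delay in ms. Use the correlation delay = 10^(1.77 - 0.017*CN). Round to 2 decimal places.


delay = 10^(1.77 - 0.017*CN)
Exponent = 1.77 - 0.017*59.9 = 0.7517
delay = 10^0.7517 = 5.65 ms


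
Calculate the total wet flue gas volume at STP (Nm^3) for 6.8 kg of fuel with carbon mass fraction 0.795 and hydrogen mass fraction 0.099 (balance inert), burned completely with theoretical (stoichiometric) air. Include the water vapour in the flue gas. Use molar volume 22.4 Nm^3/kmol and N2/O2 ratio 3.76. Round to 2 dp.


Per kg fuel: CO2 = (C/12 kmol)*22.4 = (0.795/12)*22.4 = 1.48400 Nm^3
Per kg fuel: H2O = (H/2 kmol)*22.4 = (0.099/2)*22.4 = 1.10880 Nm^3
O2 needed per kg fuel = C/12 + H/4 = 0.795/12 + 0.099/4 = 0.09100000 kmol
Per kg fuel: N2 = O2*3.76*22.4 = 0.09100000*3.76*22.4 = 7.66438 Nm^3
Total per kg = 1.48400 + 1.10880 + 7.66438 = 10.25718 Nm^3
Total = 10.25718 * 6.8 = 69.75 Nm^3


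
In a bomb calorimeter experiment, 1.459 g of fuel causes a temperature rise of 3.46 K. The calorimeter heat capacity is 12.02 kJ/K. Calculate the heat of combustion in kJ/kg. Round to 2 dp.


Hc = C_cal * delta_T / m_fuel
Q_released = 12.02 * 3.46 = 41.5892 kJ
m_fuel = 1.459 g = 1.459/1000 kg = 0.001459 kg
Hc = 41.5892 / 0.001459 = 28505.28 kJ/kg


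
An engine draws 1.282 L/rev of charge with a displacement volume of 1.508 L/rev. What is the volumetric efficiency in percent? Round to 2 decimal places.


eta_v = (V_actual / V_disp) * 100
Ratio = 1.282 / 1.508 = 0.8501
eta_v = 0.8501 * 100 = 85.01%


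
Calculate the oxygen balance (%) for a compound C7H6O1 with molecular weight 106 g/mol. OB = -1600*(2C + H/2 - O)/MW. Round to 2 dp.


OB = -1600 * (2C + H/2 - O) / MW
Inner = 2*7 + 6/2 - 1 = 16.00
OB = -1600 * 16.00 / 106 = -241.51%


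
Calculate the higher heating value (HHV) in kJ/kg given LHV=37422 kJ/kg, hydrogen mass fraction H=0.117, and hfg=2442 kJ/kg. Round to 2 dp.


HHV = LHV + hfg * 9 * H
Water addition = 2442 * 9 * 0.117 = 2571.426 kJ/kg
HHV = 37422 + 2571.426 = 39993.43 kJ/kg


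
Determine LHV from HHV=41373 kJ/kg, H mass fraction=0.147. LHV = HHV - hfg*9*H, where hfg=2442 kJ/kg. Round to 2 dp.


LHV = HHV - hfg * 9 * H
Water correction = 2442 * 9 * 0.147 = 3230.766 kJ/kg
LHV = 41373 - 3230.766 = 38142.23 kJ/kg


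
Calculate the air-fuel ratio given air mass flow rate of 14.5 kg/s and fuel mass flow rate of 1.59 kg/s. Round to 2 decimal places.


AFR = m_air / m_fuel
AFR = 14.5 / 1.59 = 9.12


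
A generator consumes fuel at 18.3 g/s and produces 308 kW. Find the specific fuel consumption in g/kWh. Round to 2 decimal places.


SFC = (mf / BP) * 3600
Rate = 18.3 / 308 = 0.059416 g/(s*kW)
SFC = 0.059416 * 3600 = 213.90 g/kWh


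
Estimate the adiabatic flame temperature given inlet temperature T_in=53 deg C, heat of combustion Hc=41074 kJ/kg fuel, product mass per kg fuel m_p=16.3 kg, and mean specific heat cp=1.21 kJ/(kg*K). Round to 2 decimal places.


T_ad = T_in + Hc / (m_p * cp)
Denominator = 16.3 * 1.21 = 19.7230
Temperature rise = 41074 / 19.7230 = 2082.54 K
T_ad = 53 + 2082.54 = 2135.54 deg C


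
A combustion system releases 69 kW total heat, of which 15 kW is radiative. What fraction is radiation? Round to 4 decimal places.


f_rad = Q_rad / Q_total
f_rad = 15 / 69 = 0.2174


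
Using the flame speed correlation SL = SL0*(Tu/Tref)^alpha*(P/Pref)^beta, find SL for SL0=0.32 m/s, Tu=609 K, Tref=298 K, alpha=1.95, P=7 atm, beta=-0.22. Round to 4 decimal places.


SL = SL0 * (Tu/Tref)^alpha * (P/Pref)^beta
T ratio = 609/298 = 2.04362416
(T ratio)^alpha = 2.04362416^1.95 = 4.029786
(P/Pref)^beta = 7^(-0.22) = 0.651746
SL = 0.32 * 4.029786 * 0.651746 = 0.8404 m/s


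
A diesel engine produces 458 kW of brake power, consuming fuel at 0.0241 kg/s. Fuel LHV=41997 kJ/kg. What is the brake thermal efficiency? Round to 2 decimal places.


eta_BTE = (BP / (mf * LHV)) * 100
Denominator = 0.0241 * 41997 = 1012.1277 kW
eta_BTE = (458 / 1012.1277) * 100 = 45.25%


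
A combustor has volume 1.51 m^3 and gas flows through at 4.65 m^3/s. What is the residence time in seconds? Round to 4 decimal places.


tau = V / Q_flow
tau = 1.51 / 4.65 = 0.3247 s


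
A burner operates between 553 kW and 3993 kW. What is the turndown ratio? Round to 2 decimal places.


TDR = Q_max / Q_min
TDR = 3993 / 553 = 7.22


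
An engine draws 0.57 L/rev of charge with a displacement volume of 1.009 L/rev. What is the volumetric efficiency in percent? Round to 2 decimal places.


eta_v = (V_actual / V_disp) * 100
Ratio = 0.57 / 1.009 = 0.5649
eta_v = 0.5649 * 100 = 56.49%


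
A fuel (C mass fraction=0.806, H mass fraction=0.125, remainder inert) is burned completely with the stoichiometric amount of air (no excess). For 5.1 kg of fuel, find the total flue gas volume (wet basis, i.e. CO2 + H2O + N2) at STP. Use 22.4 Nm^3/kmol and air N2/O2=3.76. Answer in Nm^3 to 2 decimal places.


Per kg fuel: CO2 = (C/12 kmol)*22.4 = (0.806/12)*22.4 = 1.50453 Nm^3
Per kg fuel: H2O = (H/2 kmol)*22.4 = (0.125/2)*22.4 = 1.40000 Nm^3
O2 needed per kg fuel = C/12 + H/4 = 0.806/12 + 0.125/4 = 0.09841667 kmol
Per kg fuel: N2 = O2*3.76*22.4 = 0.09841667*3.76*22.4 = 8.28905 Nm^3
Total per kg = 1.50453 + 1.40000 + 8.28905 = 11.19358 Nm^3
Total = 11.19358 * 5.1 = 57.09 Nm^3


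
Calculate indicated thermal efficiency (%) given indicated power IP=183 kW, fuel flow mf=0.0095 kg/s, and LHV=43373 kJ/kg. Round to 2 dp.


eta_ith = (IP / (mf * LHV)) * 100
Denominator = 0.0095 * 43373 = 412.0435 kW
eta_ith = (183 / 412.0435) * 100 = 44.41%


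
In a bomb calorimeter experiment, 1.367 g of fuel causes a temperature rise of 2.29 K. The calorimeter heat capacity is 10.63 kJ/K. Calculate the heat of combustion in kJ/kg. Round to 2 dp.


Hc = C_cal * delta_T / m_fuel
Q_released = 10.63 * 2.29 = 24.3427 kJ
m_fuel = 1.367 g = 1.367/1000 kg = 0.001367 kg
Hc = 24.3427 / 0.001367 = 17807.39 kJ/kg


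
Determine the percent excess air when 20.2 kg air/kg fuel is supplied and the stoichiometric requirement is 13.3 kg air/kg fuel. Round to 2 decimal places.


Excess air = actual - stoichiometric = 20.2 - 13.3 = 6.90 kg/kg fuel
Excess air % = (excess / stoich) * 100 = (6.90 / 13.3) * 100 = 51.88%


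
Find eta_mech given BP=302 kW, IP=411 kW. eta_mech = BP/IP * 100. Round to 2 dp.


eta_mech = (BP / IP) * 100
Ratio = 302 / 411 = 0.7348
eta_mech = 0.7348 * 100 = 73.48%


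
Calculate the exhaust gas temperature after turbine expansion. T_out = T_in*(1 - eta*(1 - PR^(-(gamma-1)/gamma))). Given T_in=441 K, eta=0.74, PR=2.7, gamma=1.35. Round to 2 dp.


T_out = T_in * (1 - eta * (1 - PR^(-(gamma-1)/gamma)))
Exponent = -(1.35-1)/1.35 = -0.25925926
PR^exp = 2.7^(-0.25925926) = 0.77297411
Factor = 1 - 0.74*(1 - 0.77297411) = 0.83200084
T_out = 441 * 0.83200084 = 366.91 K


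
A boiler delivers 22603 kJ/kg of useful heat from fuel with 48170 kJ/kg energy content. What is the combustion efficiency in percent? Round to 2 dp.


Efficiency = (Q_useful / Q_fuel) * 100
Efficiency = (22603 / 48170) * 100
Efficiency = 0.4692 * 100 = 46.92%


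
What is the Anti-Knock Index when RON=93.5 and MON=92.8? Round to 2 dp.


AKI = (RON + MON) / 2
AKI = (93.5 + 92.8) / 2
AKI = 186.3 / 2 = 93.15


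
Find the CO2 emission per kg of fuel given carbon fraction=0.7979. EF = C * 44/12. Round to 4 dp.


EF = C_frac * (M_CO2 / M_C)
EF = 0.7979 * (44/12)
EF = 0.7979 * 3.666667 = 2.9256 kg_CO2/kg_fuel


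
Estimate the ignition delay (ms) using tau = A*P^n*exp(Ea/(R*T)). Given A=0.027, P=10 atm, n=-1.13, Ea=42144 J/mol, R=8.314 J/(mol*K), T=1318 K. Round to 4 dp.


tau = A * P^n * exp(Ea/(R*T))
P^n = 10^(-1.13) = 0.07413102
Ea/(R*T) = 42144/(8.314*1318) = 3.846009
exp(Ea/(R*T)) = 46.805899
tau = 0.027 * 0.07413102 * 46.805899 = 0.0937 ms


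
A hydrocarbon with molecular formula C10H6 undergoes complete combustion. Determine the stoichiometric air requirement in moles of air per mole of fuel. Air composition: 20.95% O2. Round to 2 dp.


Balanced combustion: C10H6 + 11.5 O2 -> 10 CO2 + 3 H2O
O2 needed = C + H/4 = 10 + 6/4 = 11.50 moles
Air moles = O2 / 0.2095 = 11.50 / 0.2095 = 54.89 moles air


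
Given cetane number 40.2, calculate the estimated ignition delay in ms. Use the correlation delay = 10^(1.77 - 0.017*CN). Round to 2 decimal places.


delay = 10^(1.77 - 0.017*CN)
Exponent = 1.77 - 0.017*40.2 = 1.0866
delay = 10^1.0866 = 12.21 ms


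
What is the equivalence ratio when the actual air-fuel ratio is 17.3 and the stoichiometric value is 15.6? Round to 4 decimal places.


phi = AFR_stoich / AFR_actual
phi = 15.6 / 17.3 = 0.9017


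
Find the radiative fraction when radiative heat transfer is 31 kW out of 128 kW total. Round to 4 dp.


f_rad = Q_rad / Q_total
f_rad = 31 / 128 = 0.2422


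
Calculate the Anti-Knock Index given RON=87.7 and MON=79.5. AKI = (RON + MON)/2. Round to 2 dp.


AKI = (RON + MON) / 2
AKI = (87.7 + 79.5) / 2
AKI = 167.2 / 2 = 83.60


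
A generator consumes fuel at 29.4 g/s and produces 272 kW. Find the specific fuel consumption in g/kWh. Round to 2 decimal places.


SFC = (mf / BP) * 3600
Rate = 29.4 / 272 = 0.108088 g/(s*kW)
SFC = 0.108088 * 3600 = 389.12 g/kWh


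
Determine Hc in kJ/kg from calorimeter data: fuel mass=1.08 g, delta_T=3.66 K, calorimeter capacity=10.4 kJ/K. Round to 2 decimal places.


Hc = C_cal * delta_T / m_fuel
Q_released = 10.4 * 3.66 = 38.0640 kJ
m_fuel = 1.08 g = 1.08/1000 kg = 0.001080 kg
Hc = 38.0640 / 0.001080 = 35244.44 kJ/kg


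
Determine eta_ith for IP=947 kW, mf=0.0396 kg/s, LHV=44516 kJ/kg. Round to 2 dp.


eta_ith = (IP / (mf * LHV)) * 100
Denominator = 0.0396 * 44516 = 1762.8336 kW
eta_ith = (947 / 1762.8336) * 100 = 53.72%


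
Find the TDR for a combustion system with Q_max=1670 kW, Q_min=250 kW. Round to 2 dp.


TDR = Q_max / Q_min
TDR = 1670 / 250 = 6.68


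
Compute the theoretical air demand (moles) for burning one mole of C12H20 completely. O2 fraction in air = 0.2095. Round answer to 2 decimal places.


Balanced combustion: C12H20 + 17 O2 -> 12 CO2 + 10 H2O
O2 needed = C + H/4 = 12 + 20/4 = 17.00 moles
Air moles = O2 / 0.2095 = 17.00 / 0.2095 = 81.15 moles air


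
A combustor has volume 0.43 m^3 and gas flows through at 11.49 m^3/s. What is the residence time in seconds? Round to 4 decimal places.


tau = V / Q_flow
tau = 0.43 / 11.49 = 0.0374 s


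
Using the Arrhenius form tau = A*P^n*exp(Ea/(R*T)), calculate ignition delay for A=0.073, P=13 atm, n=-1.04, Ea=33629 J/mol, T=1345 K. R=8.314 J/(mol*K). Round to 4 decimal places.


tau = A * P^n * exp(Ea/(R*T))
P^n = 13^(-1.04) = 0.06942229
Ea/(R*T) = 33629/(8.314*1345) = 3.007334
exp(Ea/(R*T)) = 20.233384
tau = 0.073 * 0.06942229 * 20.233384 = 0.1025 ms


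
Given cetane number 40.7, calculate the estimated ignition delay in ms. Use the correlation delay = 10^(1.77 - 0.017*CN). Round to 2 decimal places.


delay = 10^(1.77 - 0.017*CN)
Exponent = 1.77 - 0.017*40.7 = 1.0781
delay = 10^1.0781 = 11.97 ms


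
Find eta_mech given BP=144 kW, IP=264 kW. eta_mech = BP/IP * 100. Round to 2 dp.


eta_mech = (BP / IP) * 100
Ratio = 144 / 264 = 0.5455
eta_mech = 0.5455 * 100 = 54.55%


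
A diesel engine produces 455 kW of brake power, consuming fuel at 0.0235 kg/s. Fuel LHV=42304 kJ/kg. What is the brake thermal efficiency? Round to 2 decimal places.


eta_BTE = (BP / (mf * LHV)) * 100
Denominator = 0.0235 * 42304 = 994.1440 kW
eta_BTE = (455 / 994.1440) * 100 = 45.77%


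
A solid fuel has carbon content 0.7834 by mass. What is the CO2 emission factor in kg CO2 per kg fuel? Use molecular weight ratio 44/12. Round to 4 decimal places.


EF = C_frac * (M_CO2 / M_C)
EF = 0.7834 * (44/12)
EF = 0.7834 * 3.666667 = 2.8725 kg_CO2/kg_fuel


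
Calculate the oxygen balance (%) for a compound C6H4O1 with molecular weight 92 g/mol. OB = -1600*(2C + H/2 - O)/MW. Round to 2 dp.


OB = -1600 * (2C + H/2 - O) / MW
Inner = 2*6 + 4/2 - 1 = 13.00
OB = -1600 * 13.00 / 92 = -226.09%


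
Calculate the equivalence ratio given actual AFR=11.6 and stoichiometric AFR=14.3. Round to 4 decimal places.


phi = AFR_stoich / AFR_actual
phi = 14.3 / 11.6 = 1.2328


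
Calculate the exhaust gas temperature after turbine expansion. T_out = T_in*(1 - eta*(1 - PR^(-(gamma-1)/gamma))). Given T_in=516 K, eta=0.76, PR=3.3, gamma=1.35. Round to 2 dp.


T_out = T_in * (1 - eta * (1 - PR^(-(gamma-1)/gamma)))
Exponent = -(1.35-1)/1.35 = -0.25925926
PR^exp = 3.3^(-0.25925926) = 0.73378775
Factor = 1 - 0.76*(1 - 0.73378775) = 0.79767869
T_out = 516 * 0.79767869 = 411.60 K


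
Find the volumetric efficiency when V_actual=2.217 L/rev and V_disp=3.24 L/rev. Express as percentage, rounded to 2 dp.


eta_v = (V_actual / V_disp) * 100
Ratio = 2.217 / 3.24 = 0.6843
eta_v = 0.6843 * 100 = 68.43%


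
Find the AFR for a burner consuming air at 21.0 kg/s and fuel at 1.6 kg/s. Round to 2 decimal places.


AFR = m_air / m_fuel
AFR = 21.0 / 1.6 = 13.13


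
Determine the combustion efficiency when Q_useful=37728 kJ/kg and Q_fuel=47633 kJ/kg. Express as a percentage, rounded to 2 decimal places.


Efficiency = (Q_useful / Q_fuel) * 100
Efficiency = (37728 / 47633) * 100
Efficiency = 0.7921 * 100 = 79.21%


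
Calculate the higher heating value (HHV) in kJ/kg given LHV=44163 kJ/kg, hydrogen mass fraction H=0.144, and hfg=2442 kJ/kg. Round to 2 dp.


HHV = LHV + hfg * 9 * H
Water addition = 2442 * 9 * 0.144 = 3164.832 kJ/kg
HHV = 44163 + 3164.832 = 47327.83 kJ/kg


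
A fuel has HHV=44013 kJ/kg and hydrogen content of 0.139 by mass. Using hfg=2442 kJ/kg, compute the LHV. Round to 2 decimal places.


LHV = HHV - hfg * 9 * H
Water correction = 2442 * 9 * 0.139 = 3054.942 kJ/kg
LHV = 44013 - 3054.942 = 40958.06 kJ/kg


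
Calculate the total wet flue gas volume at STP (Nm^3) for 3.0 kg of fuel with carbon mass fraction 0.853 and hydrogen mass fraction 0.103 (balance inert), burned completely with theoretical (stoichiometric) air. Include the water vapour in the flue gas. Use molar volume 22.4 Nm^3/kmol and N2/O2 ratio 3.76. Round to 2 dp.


Per kg fuel: CO2 = (C/12 kmol)*22.4 = (0.853/12)*22.4 = 1.59227 Nm^3
Per kg fuel: H2O = (H/2 kmol)*22.4 = (0.103/2)*22.4 = 1.15360 Nm^3
O2 needed per kg fuel = C/12 + H/4 = 0.853/12 + 0.103/4 = 0.09683333 kmol
Per kg fuel: N2 = O2*3.76*22.4 = 0.09683333*3.76*22.4 = 8.15569 Nm^3
Total per kg = 1.59227 + 1.15360 + 8.15569 = 10.90156 Nm^3
Total = 10.90156 * 3.0 = 32.70 Nm^3


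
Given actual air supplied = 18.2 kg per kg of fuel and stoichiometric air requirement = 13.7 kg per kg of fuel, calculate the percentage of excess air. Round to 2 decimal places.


Excess air = actual - stoichiometric = 18.2 - 13.7 = 4.50 kg/kg fuel
Excess air % = (excess / stoich) * 100 = (4.50 / 13.7) * 100 = 32.85%


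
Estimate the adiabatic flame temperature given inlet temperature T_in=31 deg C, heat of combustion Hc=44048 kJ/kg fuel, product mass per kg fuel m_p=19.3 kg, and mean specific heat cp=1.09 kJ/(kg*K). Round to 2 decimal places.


T_ad = T_in + Hc / (m_p * cp)
Denominator = 19.3 * 1.09 = 21.0370
Temperature rise = 44048 / 21.0370 = 2093.83 K
T_ad = 31 + 2093.83 = 2124.83 deg C


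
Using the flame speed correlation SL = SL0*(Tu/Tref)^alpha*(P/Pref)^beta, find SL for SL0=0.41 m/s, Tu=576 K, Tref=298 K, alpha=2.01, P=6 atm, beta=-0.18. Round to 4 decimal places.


SL = SL0 * (Tu/Tref)^alpha * (P/Pref)^beta
T ratio = 576/298 = 1.93288591
(T ratio)^alpha = 1.93288591^2.01 = 3.760750
(P/Pref)^beta = 6^(-0.18) = 0.724324
SL = 0.41 * 3.760750 * 0.724324 = 1.1168 m/s


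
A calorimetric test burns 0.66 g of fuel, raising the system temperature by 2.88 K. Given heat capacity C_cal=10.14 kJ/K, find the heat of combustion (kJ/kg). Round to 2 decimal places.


Hc = C_cal * delta_T / m_fuel
Q_released = 10.14 * 2.88 = 29.2032 kJ
m_fuel = 0.66 g = 0.66/1000 kg = 0.000660 kg
Hc = 29.2032 / 0.000660 = 44247.27 kJ/kg


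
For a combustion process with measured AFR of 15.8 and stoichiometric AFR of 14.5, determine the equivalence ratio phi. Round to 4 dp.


phi = AFR_stoich / AFR_actual
phi = 14.5 / 15.8 = 0.9177


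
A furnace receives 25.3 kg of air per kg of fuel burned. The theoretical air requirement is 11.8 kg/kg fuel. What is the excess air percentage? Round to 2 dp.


Excess air = actual - stoichiometric = 25.3 - 11.8 = 13.50 kg/kg fuel
Excess air % = (excess / stoich) * 100 = (13.50 / 11.8) * 100 = 114.41%


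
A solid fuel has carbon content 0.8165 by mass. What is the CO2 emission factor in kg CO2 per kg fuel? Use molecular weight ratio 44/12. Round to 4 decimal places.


EF = C_frac * (M_CO2 / M_C)
EF = 0.8165 * (44/12)
EF = 0.8165 * 3.666667 = 2.9938 kg_CO2/kg_fuel


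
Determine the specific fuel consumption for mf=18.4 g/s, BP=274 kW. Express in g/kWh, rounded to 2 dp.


SFC = (mf / BP) * 3600
Rate = 18.4 / 274 = 0.067153 g/(s*kW)
SFC = 0.067153 * 3600 = 241.75 g/kWh


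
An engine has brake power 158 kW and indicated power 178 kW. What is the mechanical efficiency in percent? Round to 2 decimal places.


eta_mech = (BP / IP) * 100
Ratio = 158 / 178 = 0.8876
eta_mech = 0.8876 * 100 = 88.76%


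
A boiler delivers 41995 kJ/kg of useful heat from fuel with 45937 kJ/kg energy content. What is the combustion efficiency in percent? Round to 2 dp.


Efficiency = (Q_useful / Q_fuel) * 100
Efficiency = (41995 / 45937) * 100
Efficiency = 0.9142 * 100 = 91.42%


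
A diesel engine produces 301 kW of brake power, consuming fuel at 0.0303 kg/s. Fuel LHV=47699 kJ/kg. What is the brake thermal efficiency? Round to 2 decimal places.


eta_BTE = (BP / (mf * LHV)) * 100
Denominator = 0.0303 * 47699 = 1445.2797 kW
eta_BTE = (301 / 1445.2797) * 100 = 20.83%


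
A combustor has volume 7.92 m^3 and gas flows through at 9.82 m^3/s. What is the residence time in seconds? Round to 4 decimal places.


tau = V / Q_flow
tau = 7.92 / 9.82 = 0.8065 s


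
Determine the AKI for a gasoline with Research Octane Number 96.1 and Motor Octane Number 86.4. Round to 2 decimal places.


AKI = (RON + MON) / 2
AKI = (96.1 + 86.4) / 2
AKI = 182.5 / 2 = 91.25


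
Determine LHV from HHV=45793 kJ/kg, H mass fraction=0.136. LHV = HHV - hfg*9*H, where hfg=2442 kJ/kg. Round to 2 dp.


LHV = HHV - hfg * 9 * H
Water correction = 2442 * 9 * 0.136 = 2989.008 kJ/kg
LHV = 45793 - 2989.008 = 42803.99 kJ/kg
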